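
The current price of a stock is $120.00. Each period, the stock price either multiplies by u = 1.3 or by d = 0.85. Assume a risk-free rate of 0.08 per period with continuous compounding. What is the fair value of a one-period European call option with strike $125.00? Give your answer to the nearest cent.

$14.84

Risk-neutral probability p = (e^0.08 − 0.85)/(1.3 − 0.85) = 0.2333/0.4500 = 0.5184
Terminal stock prices: S_u = 156, S_d = 102
Terminal payoffs (S − K): max(31, 0) = 31, max(-23, 0) = 0
Node 0 (S = 120): V_0 = e^(−0.08)·[0.5184·31.0000 + 0.4816·0.0000] = 14.8353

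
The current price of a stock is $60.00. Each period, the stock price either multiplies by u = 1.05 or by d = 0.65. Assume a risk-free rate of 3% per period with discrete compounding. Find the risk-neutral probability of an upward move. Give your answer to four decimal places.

Risk-neutral probability p = (1 + 0.03 − 0.65)/(1.05 − 0.65) = 0.3800/0.4000 = 0.9500

p = 0.9500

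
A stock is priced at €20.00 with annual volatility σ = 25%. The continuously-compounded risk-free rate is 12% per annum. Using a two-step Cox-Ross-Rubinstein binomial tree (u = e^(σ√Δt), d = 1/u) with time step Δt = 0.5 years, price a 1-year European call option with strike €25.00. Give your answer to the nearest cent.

€1.23

CRR parameters: u = e^(σ√Δt) = e^(0.25·√0.5) = 1.1934, d = 1/u = 0.8380
Per-period rate: rΔt = 0.12·0.5 = 0.06, so R = e^0.06 = 1.0618
Risk-neutral probability p = (e^0.06 − 0.8380)/(1.1934 − 0.8380) = 0.2239/0.3554 = 0.6299
Terminal stock prices: S_uu = 28.48, S_ud = 20, S_dd = 14.04
Terminal payoffs (S − K): max(3.482, 0) = 3.482, max(-5, 0) = 0, max(-10.96, 0) = 0
Node u (S = 23.87): V_u = e^(−0.06)·[0.6299·3.4824 + 0.3701·0.0000] = 2.0659
Node d (S = 16.76): V_d = e^(−0.06)·[0.6299·0.0000 + 0.3701·0.0000] = 0.0000
Node 0 (S = 20): V_0 = e^(−0.06)·[0.6299·2.0659 + 0.3701·0.0000] = 1.2255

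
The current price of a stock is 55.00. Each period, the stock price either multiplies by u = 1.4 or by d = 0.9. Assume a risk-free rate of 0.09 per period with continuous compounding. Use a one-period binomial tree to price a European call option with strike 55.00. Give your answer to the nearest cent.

Risk-neutral probability p = (e^0.09 − 0.9)/(1.4 − 0.9) = 0.1942/0.5000 = 0.3883
Terminal stock prices: S_u = 77, S_d = 49.5
Terminal payoffs (S − K): max(22, 0) = 22, max(-5.5, 0) = 0
Node 0 (S = 55): V_0 = e^(−0.09)·[0.3883·22.0000 + 0.6117·0.0000] = 7.8083

7.81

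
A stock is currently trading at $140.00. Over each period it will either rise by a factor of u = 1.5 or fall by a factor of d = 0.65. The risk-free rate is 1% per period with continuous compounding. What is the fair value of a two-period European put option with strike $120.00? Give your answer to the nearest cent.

$19.82

Risk-neutral probability p = (e^0.01 − 0.65)/(1.5 − 0.65) = 0.3601/0.8500 = 0.4236
Terminal stock prices: S_uu = 315, S_ud = 136.5, S_dd = 59.15
Terminal payoffs (K − S): max(-195, 0) = 0, max(-16.5, 0) = 0, max(60.85, 0) = 60.85
Node u (S = 210): V_u = e^(−0.01)·[0.4236·0.0000 + 0.5764·0.0000] = 0.0000
Node d (S = 91): V_d = e^(−0.01)·[0.4236·0.0000 + 0.5764·60.8500] = 34.7256
Node 0 (S = 140): V_0 = e^(−0.01)·[0.4236·0.0000 + 0.5764·34.7256] = 19.8171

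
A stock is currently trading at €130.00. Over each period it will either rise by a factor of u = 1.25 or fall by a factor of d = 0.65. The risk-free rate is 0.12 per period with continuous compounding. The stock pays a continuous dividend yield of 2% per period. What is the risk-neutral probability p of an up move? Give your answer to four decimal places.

Per-period risk-free factor R = e^0.12 = 1.1275; dividend-adjusted growth = e^(0.12−0.02) = 1.1052.
Risk-neutral probability p = (1.1052 − 0.65)/(1.25 − 0.65) = 0.4552/0.6000 = 0.7586

p = 0.7586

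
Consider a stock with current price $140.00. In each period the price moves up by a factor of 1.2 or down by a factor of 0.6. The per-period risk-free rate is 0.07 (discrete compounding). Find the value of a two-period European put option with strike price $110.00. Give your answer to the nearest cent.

Risk-neutral probability p = (1 + 0.07 − 0.6)/(1.2 − 0.6) = 0.4700/0.6000 = 0.7833
Terminal stock prices: S_uu = 201.6, S_ud = 100.8, S_dd = 50.4
Terminal payoffs (K − S): max(-91.6, 0) = 0, max(9.2, 0) = 9.2, max(59.6, 0) = 59.6
Node u (S = 168): V_u = 1/1.07·[0.7833·0.0000 + 0.2167·9.2000] = 1.8629
Node d (S = 84): V_d = 1/1.07·[0.7833·9.2000 + 0.2167·59.6000] = 18.8037
Node 0 (S = 140): V_0 = 1/1.07·[0.7833·1.8629 + 0.2167·18.8037] = 5.1714

$5.17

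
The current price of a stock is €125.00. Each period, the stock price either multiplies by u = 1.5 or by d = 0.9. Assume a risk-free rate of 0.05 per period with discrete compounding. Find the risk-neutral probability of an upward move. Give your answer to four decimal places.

p = 0.2500

Risk-neutral probability p = (1 + 0.05 − 0.9)/(1.5 − 0.9) = 0.1500/0.6000 = 0.2500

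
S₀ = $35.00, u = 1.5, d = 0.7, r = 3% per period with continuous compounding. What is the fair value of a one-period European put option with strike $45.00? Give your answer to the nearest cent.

$11.68

Risk-neutral probability p = (e^0.03 − 0.7)/(1.5 − 0.7) = 0.3305/0.8000 = 0.4131
Terminal stock prices: S_u = 52.5, S_d = 24.5
Terminal payoffs (K − S): max(-7.5, 0) = 0, max(20.5, 0) = 20.5
Node 0 (S = 35): V_0 = e^(−0.03)·[0.4131·0.0000 + 0.5869·20.5000] = 11.6765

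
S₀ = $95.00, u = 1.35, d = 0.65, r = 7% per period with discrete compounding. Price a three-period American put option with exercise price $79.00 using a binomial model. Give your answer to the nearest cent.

Risk-neutral probability p = (1 + 0.07 − 0.65)/(1.35 − 0.65) = 0.4200/0.7000 = 0.6000
Terminal stock prices: S_uuu = 233.7, S_uud = 112.5, S_udd = 54.19, S_ddd = 26.09
Terminal payoffs (K − S): max(-154.7, 0) = 0, max(-33.54, 0) = 0, max(24.81, 0) = 24.81, max(52.91, 0) = 52.91
Node uu (S = 173.1): continuation = 1/1.07·[0.6000·0.0000 + 0.4000·0.0000] = 0.0000; exercise value = 0.0000 ≤ continuation, so V_uu = 0.0000
Node ud (S = 83.36): continuation = 1/1.07·[0.6000·0.0000 + 0.4000·24.8144] = 9.2764; exercise value = 0.0000 ≤ continuation, so V_ud = 9.2764
Node dd (S = 40.14): continuation = 1/1.07·[0.6000·24.8144 + 0.4000·52.9106] = 33.6943; exercise value = 38.8625 > continuation, so V_dd = 38.8625 (exercise)
Node u (S = 128.2): continuation = 1/1.07·[0.6000·0.0000 + 0.4000·9.2764] = 3.4678; exercise value = 0.0000 ≤ continuation, so V_u = 3.4678
Node d (S = 61.75): continuation = 1/1.07·[0.6000·9.2764 + 0.4000·38.8625] = 19.7298; exercise value = 17.2500 ≤ continuation, so V_d = 19.7298
Node 0 (S = 95): continuation = 1/1.07·[0.6000·3.4678 + 0.4000·19.7298] = 9.3202; exercise value = 0.0000 ≤ continuation, so V_0 = 9.3202

$9.32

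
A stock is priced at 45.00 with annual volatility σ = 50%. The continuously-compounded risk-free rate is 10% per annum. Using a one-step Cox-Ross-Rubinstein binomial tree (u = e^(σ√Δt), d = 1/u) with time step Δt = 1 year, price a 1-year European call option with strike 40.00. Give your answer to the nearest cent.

14.80

CRR parameters: u = e^(σ√Δt) = e^(0.5·√1) = 1.6487, d = 1/u = 0.6065
Per-period rate: rΔt = 0.1·1 = 0.1, so R = e^0.1 = 1.1052
Risk-neutral probability p = (e^0.1 − 0.6065)/(1.6487 − 0.6065) = 0.4986/1.0422 = 0.4785
Terminal stock prices: S_u = 74.19, S_d = 27.29
Terminal payoffs (S − K): max(34.19, 0) = 34.19, max(-12.71, 0) = 0
Node 0 (S = 45): V_0 = e^(−0.1)·[0.4785·34.1925 + 0.5215·0.0000] = 14.8027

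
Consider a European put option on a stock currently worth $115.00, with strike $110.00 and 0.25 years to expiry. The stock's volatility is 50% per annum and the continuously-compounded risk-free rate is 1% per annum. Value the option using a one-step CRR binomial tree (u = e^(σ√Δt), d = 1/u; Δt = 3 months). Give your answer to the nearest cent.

CRR parameters: u = e^(σ√Δt) = e^(0.5·√0.25) = 1.2840, d = 1/u = 0.7788
Per-period rate: rΔt = 0.01·0.25 = 0.0025, so R = e^0.0025 = 1.0025
Risk-neutral probability p = (e^0.0025 − 0.7788)/(1.2840 − 0.7788) = 0.2237/0.5052 = 0.4428
Terminal stock prices: S_u = 147.7, S_d = 89.56
Terminal payoffs (K − S): max(-37.66, 0) = 0, max(20.44, 0) = 20.44
Node 0 (S = 115): V_0 = e^(−0.0025)·[0.4428·0.0000 + 0.5572·20.4379] = 11.3600

$11.36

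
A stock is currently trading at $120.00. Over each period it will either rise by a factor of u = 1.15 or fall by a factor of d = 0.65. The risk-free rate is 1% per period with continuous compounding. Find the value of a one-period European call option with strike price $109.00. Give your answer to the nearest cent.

$20.68

Risk-neutral probability p = (e^0.01 − 0.65)/(1.15 − 0.65) = 0.3601/0.5000 = 0.7201
Terminal stock prices: S_u = 138, S_d = 78
Terminal payoffs (S − K): max(29, 0) = 29, max(-31, 0) = 0
Node 0 (S = 120): V_0 = e^(−0.01)·[0.7201·29.0000 + 0.2799·0.0000] = 20.6751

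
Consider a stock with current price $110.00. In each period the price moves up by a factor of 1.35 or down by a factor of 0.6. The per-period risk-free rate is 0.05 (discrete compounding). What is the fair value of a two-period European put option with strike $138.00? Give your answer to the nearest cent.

$35.57

Risk-neutral probability p = (1 + 0.05 − 0.6)/(1.35 − 0.6) = 0.4500/0.7500 = 0.6000
Terminal stock prices: S_uu = 200.5, S_ud = 89.1, S_dd = 39.6
Terminal payoffs (K − S): max(-62.48, 0) = 0, max(48.9, 0) = 48.9, max(98.4, 0) = 98.4
Node u (S = 148.5): V_u = 1/1.05·[0.6000·0.0000 + 0.4000·48.9000] = 18.6286
Node d (S = 66): V_d = 1/1.05·[0.6000·48.9000 + 0.4000·98.4000] = 65.4286
Node 0 (S = 110): V_0 = 1/1.05·[0.6000·18.6286 + 0.4000·65.4286] = 35.5701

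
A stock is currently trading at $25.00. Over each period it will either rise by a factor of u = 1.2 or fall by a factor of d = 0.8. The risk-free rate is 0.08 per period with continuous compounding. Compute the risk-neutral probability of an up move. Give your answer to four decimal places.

Risk-neutral probability p = (e^0.08 − 0.8)/(1.2 − 0.8) = 0.2833/0.4000 = 0.7082

p = 0.7082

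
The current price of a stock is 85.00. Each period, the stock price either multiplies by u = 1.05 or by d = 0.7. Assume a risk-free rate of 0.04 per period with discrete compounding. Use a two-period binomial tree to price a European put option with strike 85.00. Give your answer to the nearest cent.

Risk-neutral probability p = (1 + 0.04 − 0.7)/(1.05 − 0.7) = 0.3400/0.3500 = 0.9714
Terminal stock prices: S_uu = 93.71, S_ud = 62.47, S_dd = 41.65
Terminal payoffs (K − S): max(-8.713, 0) = 0, max(22.53, 0) = 22.53, max(43.35, 0) = 43.35
Node u (S = 89.25): V_u = 1/1.04·[0.9714·0.0000 + 0.0286·22.5250] = 0.6188
Node d (S = 59.5): V_d = 1/1.04·[0.9714·22.5250 + 0.0286·43.3500] = 22.2308
Node 0 (S = 85): V_0 = 1/1.04·[0.9714·0.6188 + 0.0286·22.2308] = 1.1888

1.19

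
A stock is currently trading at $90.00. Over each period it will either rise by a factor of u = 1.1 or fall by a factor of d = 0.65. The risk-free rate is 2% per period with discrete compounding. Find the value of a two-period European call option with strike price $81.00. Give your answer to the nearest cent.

$18.13

Risk-neutral probability p = (1 + 0.02 − 0.65)/(1.1 − 0.65) = 0.3700/0.4500 = 0.8222
Terminal stock prices: S_uu = 108.9, S_ud = 64.35, S_dd = 38.03
Terminal payoffs (S − K): max(27.9, 0) = 27.9, max(-16.65, 0) = 0, max(-42.97, 0) = 0
Node u (S = 99): V_u = 1/1.02·[0.8222·27.9000 + 0.1778·0.0000] = 22.4902
Node d (S = 58.5): V_d = 1/1.02·[0.8222·0.0000 + 0.1778·0.0000] = 0.0000
Node 0 (S = 90): V_0 = 1/1.02·[0.8222·22.4902 + 0.1778·0.0000] = 18.1294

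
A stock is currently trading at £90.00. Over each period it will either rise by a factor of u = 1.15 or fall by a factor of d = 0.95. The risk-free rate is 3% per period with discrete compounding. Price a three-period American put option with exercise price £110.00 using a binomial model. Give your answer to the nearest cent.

£20.00

Risk-neutral probability p = (1 + 0.03 − 0.95)/(1.15 − 0.95) = 0.0800/0.2000 = 0.4000
Terminal stock prices: S_uuu = 136.9, S_uud = 113.1, S_udd = 93.41, S_ddd = 77.16
Terminal payoffs (K − S): max(-26.88, 0) = 0, max(-3.074, 0) = 0, max(16.59, 0) = 16.59, max(32.84, 0) = 32.84
Node uu (S = 119): continuation = 1/1.03·[0.4000·0.0000 + 0.6000·0.0000] = 0.0000; exercise value = 0.0000 ≤ continuation, so V_uu = 0.0000
Node ud (S = 98.32): continuation = 1/1.03·[0.4000·0.0000 + 0.6000·16.5913] = 9.6648; exercise value = 11.6750 > continuation, so V_ud = 11.6750 (exercise)
Node dd (S = 81.22): continuation = 1/1.03·[0.4000·16.5913 + 0.6000·32.8363] = 25.5711; exercise value = 28.7750 > continuation, so V_dd = 28.7750 (exercise)
Node u (S = 103.5): continuation = 1/1.03·[0.4000·0.0000 + 0.6000·11.6750] = 6.8010; exercise value = 6.5000 ≤ continuation, so V_u = 6.8010
Node d (S = 85.5): continuation = 1/1.03·[0.4000·11.6750 + 0.6000·28.7750] = 21.2961; exercise value = 24.5000 > continuation, so V_d = 24.5000 (exercise)
Node 0 (S = 90): continuation = 1/1.03·[0.4000·6.8010 + 0.6000·24.5000] = 16.9130; exercise value = 20.0000 > continuation, so V_0 = 20.0000 (exercise)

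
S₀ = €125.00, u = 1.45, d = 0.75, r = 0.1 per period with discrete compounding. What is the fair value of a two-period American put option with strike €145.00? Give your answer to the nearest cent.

€25.17

Risk-neutral probability p = (1 + 0.1 − 0.75)/(1.45 − 0.75) = 0.3500/0.7000 = 0.5000
Terminal stock prices: S_uu = 262.8, S_ud = 135.9, S_dd = 70.31
Terminal payoffs (K − S): max(-117.8, 0) = 0, max(9.062, 0) = 9.062, max(74.69, 0) = 74.69
Node u (S = 181.2): continuation = 1/1.1·[0.5000·0.0000 + 0.5000·9.0625] = 4.1193; exercise value = 0.0000 ≤ continuation, so V_u = 4.1193
Node d (S = 93.75): continuation = 1/1.1·[0.5000·9.0625 + 0.5000·74.6875] = 38.0682; exercise value = 51.2500 > continuation, so V_d = 51.2500 (exercise)
Node 0 (S = 125): continuation = 1/1.1·[0.5000·4.1193 + 0.5000·51.2500] = 25.1679; exercise value = 20.0000 ≤ continuation, so V_0 = 25.1679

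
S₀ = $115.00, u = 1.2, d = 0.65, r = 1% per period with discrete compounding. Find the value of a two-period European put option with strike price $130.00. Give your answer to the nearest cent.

$27.39

Risk-neutral probability p = (1 + 0.01 − 0.65)/(1.2 − 0.65) = 0.3600/0.5500 = 0.6545
Terminal stock prices: S_uu = 165.6, S_ud = 89.7, S_dd = 48.59
Terminal payoffs (K − S): max(-35.6, 0) = 0, max(40.3, 0) = 40.3, max(81.41, 0) = 81.41
Node u (S = 138): V_u = 1/1.01·[0.6545·0.0000 + 0.3455·40.3000] = 13.7840
Node d (S = 74.75): V_d = 1/1.01·[0.6545·40.3000 + 0.3455·81.4125] = 53.9629
Node 0 (S = 115): V_0 = 1/1.01·[0.6545·13.7840 + 0.3455·53.9629] = 27.3901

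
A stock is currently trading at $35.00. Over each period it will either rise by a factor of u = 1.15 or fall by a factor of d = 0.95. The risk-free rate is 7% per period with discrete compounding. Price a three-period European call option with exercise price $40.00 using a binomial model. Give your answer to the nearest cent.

Risk-neutral probability p = (1 + 0.07 − 0.95)/(1.15 − 0.95) = 0.1200/0.2000 = 0.6000
Terminal stock prices: S_uuu = 53.23, S_uud = 43.97, S_udd = 36.33, S_ddd = 30.01
Terminal payoffs (S − K): max(13.23, 0) = 13.23, max(3.973, 0) = 3.973, max(-3.674, 0) = 0, max(-9.992, 0) = 0
Node uu (S = 46.29): V_uu = 1/1.07·[0.6000·13.2306 + 0.4000·3.9731] = 8.9043
Node ud (S = 38.24): V_ud = 1/1.07·[0.6000·3.9731 + 0.4000·0.0000] = 2.2279
Node dd (S = 31.59): V_dd = 1/1.07·[0.6000·0.0000 + 0.4000·0.0000] = 0.0000
Node u (S = 40.25): V_u = 1/1.07·[0.6000·8.9043 + 0.4000·2.2279] = 5.8259
Node d (S = 33.25): V_d = 1/1.07·[0.6000·2.2279 + 0.4000·0.0000] = 1.2493
Node 0 (S = 35): V_0 = 1/1.07·[0.6000·5.8259 + 0.4000·1.2493] = 3.7339

$3.73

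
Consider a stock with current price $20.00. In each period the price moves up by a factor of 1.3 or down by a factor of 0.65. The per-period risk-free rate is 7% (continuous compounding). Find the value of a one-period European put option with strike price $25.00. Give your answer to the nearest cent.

Risk-neutral probability p = (e^0.07 − 0.65)/(1.3 − 0.65) = 0.4225/0.6500 = 0.6500
Terminal stock prices: S_u = 26, S_d = 13
Terminal payoffs (K − S): max(-1, 0) = 0, max(12, 0) = 12
Node 0 (S = 20): V_0 = e^(−0.07)·[0.6500·0.0000 + 0.3500·12.0000] = 3.9159

$3.92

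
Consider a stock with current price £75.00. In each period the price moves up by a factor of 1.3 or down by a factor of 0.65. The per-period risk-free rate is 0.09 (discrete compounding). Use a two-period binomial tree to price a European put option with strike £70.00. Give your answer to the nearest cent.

Risk-neutral probability p = (1 + 0.09 − 0.65)/(1.3 − 0.65) = 0.4400/0.6500 = 0.6769
Terminal stock prices: S_uu = 126.8, S_ud = 63.38, S_dd = 31.69
Terminal payoffs (K − S): max(-56.75, 0) = 0, max(6.625, 0) = 6.625, max(38.31, 0) = 38.31
Node u (S = 97.5): V_u = 1/1.09·[0.6769·0.0000 + 0.3231·6.6250] = 1.9637
Node d (S = 48.75): V_d = 1/1.09·[0.6769·6.6250 + 0.3231·38.3125] = 15.4702
Node 0 (S = 75): V_0 = 1/1.09·[0.6769·1.9637 + 0.3231·15.4702] = 5.8049

£5.80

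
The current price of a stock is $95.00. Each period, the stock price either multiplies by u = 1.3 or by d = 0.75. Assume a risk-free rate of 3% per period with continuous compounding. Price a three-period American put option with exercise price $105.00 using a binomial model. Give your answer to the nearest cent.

$20.03

Risk-neutral probability p = (e^0.03 − 0.75)/(1.3 − 0.75) = 0.2805/0.5500 = 0.5099
Terminal stock prices: S_uuu = 208.7, S_uud = 120.4, S_udd = 69.47, S_ddd = 40.08
Terminal payoffs (K − S): max(-103.7, 0) = 0, max(-15.41, 0) = 0, max(35.53, 0) = 35.53, max(64.92, 0) = 64.92
Node uu (S = 160.6): continuation = e^(−0.03)·[0.5099·0.0000 + 0.4901·0.0000] = 0.0000; exercise value = 0.0000 ≤ continuation, so V_uu = 0.0000
Node ud (S = 92.62): continuation = e^(−0.03)·[0.5099·0.0000 + 0.4901·35.5312] = 16.8986; exercise value = 12.3750 ≤ continuation, so V_ud = 16.8986
Node dd (S = 53.44): continuation = e^(−0.03)·[0.5099·35.5312 + 0.4901·64.9219] = 48.4593; exercise value = 51.5625 > continuation, so V_dd = 51.5625 (exercise)
Node u (S = 123.5): continuation = e^(−0.03)·[0.5099·0.0000 + 0.4901·16.8986] = 8.0370; exercise value = 0.0000 ≤ continuation, so V_u = 8.0370
Node d (S = 71.25): continuation = e^(−0.03)·[0.5099·16.8986 + 0.4901·51.5625] = 32.8853; exercise value = 33.7500 > continuation, so V_d = 33.7500 (exercise)
Node 0 (S = 95): continuation = e^(−0.03)·[0.5099·8.0370 + 0.4901·33.7500] = 20.0285; exercise value = 10.0000 ≤ continuation, so V_0 = 20.0285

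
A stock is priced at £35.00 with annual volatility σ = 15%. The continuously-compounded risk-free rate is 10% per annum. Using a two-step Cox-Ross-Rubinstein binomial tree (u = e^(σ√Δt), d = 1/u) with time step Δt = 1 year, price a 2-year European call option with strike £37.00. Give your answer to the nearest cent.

£5.53

CRR parameters: u = e^(σ√Δt) = e^(0.15·√1) = 1.1618, d = 1/u = 0.8607
Per-period rate: rΔt = 0.1·1 = 0.1, so R = e^0.1 = 1.1052
Risk-neutral probability p = (e^0.1 − 0.8607)/(1.1618 − 0.8607) = 0.2445/0.3011 = 0.8118
Terminal stock prices: S_uu = 47.25, S_ud = 35, S_dd = 25.93
Terminal payoffs (S − K): max(10.25, 0) = 10.25, max(-2, 0) = 0, max(-11.07, 0) = 0
Node u (S = 40.66): V_u = e^(−0.1)·[0.8118·10.2451 + 0.1882·0.0000] = 7.5257
Node d (S = 30.12): V_d = e^(−0.1)·[0.8118·0.0000 + 0.1882·0.0000] = 0.0000
Node 0 (S = 35): V_0 = e^(−0.1)·[0.8118·7.5257 + 0.1882·0.0000] = 5.5282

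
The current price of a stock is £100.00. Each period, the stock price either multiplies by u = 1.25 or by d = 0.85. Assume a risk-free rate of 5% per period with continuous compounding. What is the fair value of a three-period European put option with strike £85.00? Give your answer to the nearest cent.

Risk-neutral probability p = (e^0.05 − 0.85)/(1.25 − 0.85) = 0.2013/0.4000 = 0.5032
Terminal stock prices: S_uuu = 195.3, S_uud = 132.8, S_udd = 90.31, S_ddd = 61.41
Terminal payoffs (K − S): max(-110.3, 0) = 0, max(-47.81, 0) = 0, max(-5.312, 0) = 0, max(23.59, 0) = 23.59
Node uu (S = 156.2): V_uu = e^(−0.05)·[0.5032·0.0000 + 0.4968·0.0000] = 0.0000
Node ud (S = 106.2): V_ud = e^(−0.05)·[0.5032·0.0000 + 0.4968·0.0000] = 0.0000
Node dd (S = 72.25): V_dd = e^(−0.05)·[0.5032·0.0000 + 0.4968·23.5875] = 11.1473
Node u (S = 125): V_u = e^(−0.05)·[0.5032·0.0000 + 0.4968·0.0000] = 0.0000
Node d (S = 85): V_d = e^(−0.05)·[0.5032·0.0000 + 0.4968·11.1473] = 5.2681
Node 0 (S = 100): V_0 = e^(−0.05)·[0.5032·0.0000 + 0.4968·5.2681] = 2.4897

£2.49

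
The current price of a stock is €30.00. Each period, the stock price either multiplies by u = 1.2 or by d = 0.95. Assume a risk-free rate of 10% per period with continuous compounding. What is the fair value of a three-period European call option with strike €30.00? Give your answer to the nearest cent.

Risk-neutral probability p = (e^0.1 − 0.95)/(1.2 − 0.95) = 0.1552/0.2500 = 0.6207
Terminal stock prices: S_uuu = 51.84, S_uud = 41.04, S_udd = 32.49, S_ddd = 25.72
Terminal payoffs (S − K): max(21.84, 0) = 21.84, max(11.04, 0) = 11.04, max(2.49, 0) = 2.49, max(-4.279, 0) = 0
Node uu (S = 43.2): V_uu = e^(−0.1)·[0.6207·21.8400 + 0.3793·11.0400] = 16.0549
Node ud (S = 34.2): V_ud = e^(−0.1)·[0.6207·11.0400 + 0.3793·2.4900] = 7.0549
Node dd (S = 27.07): V_dd = e^(−0.1)·[0.6207·2.4900 + 0.3793·0.0000] = 1.3984
Node u (S = 36): V_u = e^(−0.1)·[0.6207·16.0549 + 0.3793·7.0549] = 11.4381
Node d (S = 28.5): V_d = e^(−0.1)·[0.6207·7.0549 + 0.3793·1.3984] = 4.4421
Node 0 (S = 30): V_0 = e^(−0.1)·[0.6207·11.4381 + 0.3793·4.4421] = 7.9484

€7.95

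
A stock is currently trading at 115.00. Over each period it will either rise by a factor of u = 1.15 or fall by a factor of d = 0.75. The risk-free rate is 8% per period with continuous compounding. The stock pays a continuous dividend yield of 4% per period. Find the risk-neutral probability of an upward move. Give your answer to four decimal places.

p = 0.7270

Per-period risk-free factor R = e^0.08 = 1.0833; dividend-adjusted growth = e^(0.08−0.04) = 1.0408.
Risk-neutral probability p = (1.0408 − 0.75)/(1.15 − 0.75) = 0.2908/0.4000 = 0.7270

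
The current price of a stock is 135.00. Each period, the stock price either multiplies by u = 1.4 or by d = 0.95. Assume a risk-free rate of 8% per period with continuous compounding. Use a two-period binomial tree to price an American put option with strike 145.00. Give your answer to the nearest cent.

10.88

Risk-neutral probability p = (e^0.08 − 0.95)/(1.4 − 0.95) = 0.1333/0.4500 = 0.2962
Terminal stock prices: S_uu = 264.6, S_ud = 179.5, S_dd = 121.8
Terminal payoffs (K − S): max(-119.6, 0) = 0, max(-34.55, 0) = 0, max(23.16, 0) = 23.16
Node u (S = 189): continuation = e^(−0.08)·[0.2962·0.0000 + 0.7038·0.0000] = 0.0000; exercise value = 0.0000 ≤ continuation, so V_u = 0.0000
Node d (S = 128.2): continuation = e^(−0.08)·[0.2962·0.0000 + 0.7038·23.1625] = 15.0486; exercise value = 16.7500 > continuation, so V_d = 16.7500 (exercise)
Node 0 (S = 135): continuation = e^(−0.08)·[0.2962·0.0000 + 0.7038·16.7500] = 10.8824; exercise value = 10.0000 ≤ continuation, so V_0 = 10.8824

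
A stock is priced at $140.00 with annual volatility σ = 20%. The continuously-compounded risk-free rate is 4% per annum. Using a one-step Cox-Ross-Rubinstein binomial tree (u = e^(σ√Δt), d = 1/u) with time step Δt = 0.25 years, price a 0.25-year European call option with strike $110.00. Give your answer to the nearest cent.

$31.09

CRR parameters: u = e^(σ√Δt) = e^(0.2·√0.25) = 1.1052, d = 1/u = 0.9048
Per-period rate: rΔt = 0.04·0.25 = 0.01, so R = e^0.01 = 1.0101
Risk-neutral probability p = (e^0.01 − 0.9048)/(1.1052 − 0.9048) = 0.1052/0.2003 = 0.5252
Terminal stock prices: S_u = 154.7, S_d = 126.7
Terminal payoffs (S − K): max(44.72, 0) = 44.72, max(16.68, 0) = 16.68
Node 0 (S = 140): V_0 = e^(−0.01)·[0.5252·44.7239 + 0.4748·16.6772] = 31.0945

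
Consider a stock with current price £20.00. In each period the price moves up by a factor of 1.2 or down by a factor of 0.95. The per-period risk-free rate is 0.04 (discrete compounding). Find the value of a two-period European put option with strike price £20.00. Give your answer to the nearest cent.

£0.74

Risk-neutral probability p = (1 + 0.04 − 0.95)/(1.2 − 0.95) = 0.0900/0.2500 = 0.3600
Terminal stock prices: S_uu = 28.8, S_ud = 22.8, S_dd = 18.05
Terminal payoffs (K − S): max(-8.8, 0) = 0, max(-2.8, 0) = 0, max(1.95, 0) = 1.95
Node u (S = 24): V_u = 1/1.04·[0.3600·0.0000 + 0.6400·0.0000] = 0.0000
Node d (S = 19): V_d = 1/1.04·[0.3600·0.0000 + 0.6400·1.9500] = 1.2000
Node 0 (S = 20): V_0 = 1/1.04·[0.3600·0.0000 + 0.6400·1.2000] = 0.7385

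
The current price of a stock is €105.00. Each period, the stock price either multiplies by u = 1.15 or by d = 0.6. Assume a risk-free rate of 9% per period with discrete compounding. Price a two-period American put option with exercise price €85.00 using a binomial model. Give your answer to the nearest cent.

€3.23

Risk-neutral probability p = (1 + 0.09 − 0.6)/(1.15 − 0.6) = 0.4900/0.5500 = 0.8909
Terminal stock prices: S_uu = 138.9, S_ud = 72.45, S_dd = 37.8
Terminal payoffs (K − S): max(-53.86, 0) = 0, max(12.55, 0) = 12.55, max(47.2, 0) = 47.2
Node u (S = 120.7): continuation = 1/1.09·[0.8909·0.0000 + 0.1091·12.5500] = 1.2560; exercise value = 0.0000 ≤ continuation, so V_u = 1.2560
Node d (S = 63): continuation = 1/1.09·[0.8909·12.5500 + 0.1091·47.2000] = 14.9817; exercise value = 22.0000 > continuation, so V_d = 22.0000 (exercise)
Node 0 (S = 105): continuation = 1/1.09·[0.8909·1.2560 + 0.1091·22.0000] = 3.2285; exercise value = 0.0000 ≤ continuation, so V_0 = 3.2285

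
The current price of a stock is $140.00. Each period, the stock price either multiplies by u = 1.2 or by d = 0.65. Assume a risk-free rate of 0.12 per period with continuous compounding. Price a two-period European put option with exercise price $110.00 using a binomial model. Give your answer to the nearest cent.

Risk-neutral probability p = (e^0.12 − 0.65)/(1.2 − 0.65) = 0.4775/0.5500 = 0.8682
Terminal stock prices: S_uu = 201.6, S_ud = 109.2, S_dd = 59.15
Terminal payoffs (K − S): max(-91.6, 0) = 0, max(0.8, 0) = 0.8, max(50.85, 0) = 50.85
Node u (S = 168): V_u = e^(−0.12)·[0.8682·0.0000 + 0.1318·0.8000] = 0.0935
Node d (S = 91): V_d = e^(−0.12)·[0.8682·0.8000 + 0.1318·50.8500] = 6.5612
Node 0 (S = 140): V_0 = e^(−0.12)·[0.8682·0.0935 + 0.1318·6.5612] = 0.8391

$0.84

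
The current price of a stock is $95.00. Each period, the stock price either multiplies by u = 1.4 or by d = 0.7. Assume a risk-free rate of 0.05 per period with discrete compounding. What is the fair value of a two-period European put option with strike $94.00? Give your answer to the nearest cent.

Risk-neutral probability p = (1 + 0.05 − 0.7)/(1.4 − 0.7) = 0.3500/0.7000 = 0.5000
Terminal stock prices: S_uu = 186.2, S_ud = 93.1, S_dd = 46.55
Terminal payoffs (K − S): max(-92.2, 0) = 0, max(0.9, 0) = 0.9, max(47.45, 0) = 47.45
Node u (S = 133): V_u = 1/1.05·[0.5000·0.0000 + 0.5000·0.9000] = 0.4286
Node d (S = 66.5): V_d = 1/1.05·[0.5000·0.9000 + 0.5000·47.4500] = 23.0238
Node 0 (S = 95): V_0 = 1/1.05·[0.5000·0.4286 + 0.5000·23.0238] = 11.1678

$11.17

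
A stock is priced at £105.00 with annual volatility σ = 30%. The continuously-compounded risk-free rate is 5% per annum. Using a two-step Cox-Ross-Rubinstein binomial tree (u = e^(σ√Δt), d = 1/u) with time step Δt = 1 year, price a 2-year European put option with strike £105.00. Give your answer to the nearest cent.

CRR parameters: u = e^(σ√Δt) = e^(0.3·√1) = 1.3499, d = 1/u = 0.7408
Per-period rate: rΔt = 0.05·1 = 0.05, so R = e^0.05 = 1.0513
Risk-neutral probability p = (e^0.05 − 0.7408)/(1.3499 − 0.7408) = 0.3105/0.6090 = 0.5097
Terminal stock prices: S_uu = 191.3, S_ud = 105, S_dd = 57.63
Terminal payoffs (K − S): max(-86.32, 0) = 0, max(0, 0) = 0, max(47.37, 0) = 47.37
Node u (S = 141.7): V_u = e^(−0.05)·[0.5097·0.0000 + 0.4903·0.0000] = 0.0000
Node d (S = 77.79): V_d = e^(−0.05)·[0.5097·0.0000 + 0.4903·47.3748] = 22.0932
Node 0 (S = 105): V_0 = e^(−0.05)·[0.5097·0.0000 + 0.4903·22.0932] = 10.3031

£10.30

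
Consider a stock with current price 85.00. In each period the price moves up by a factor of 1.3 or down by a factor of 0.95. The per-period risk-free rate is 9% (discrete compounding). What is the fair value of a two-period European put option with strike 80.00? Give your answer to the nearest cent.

1.00

Risk-neutral probability p = (1 + 0.09 − 0.95)/(1.3 − 0.95) = 0.1400/0.3500 = 0.4000
Terminal stock prices: S_uu = 143.7, S_ud = 105, S_dd = 76.71
Terminal payoffs (K − S): max(-63.65, 0) = 0, max(-24.97, 0) = 0, max(3.288, 0) = 3.288
Node u (S = 110.5): V_u = 1/1.09·[0.4000·0.0000 + 0.6000·0.0000] = 0.0000
Node d (S = 80.75): V_d = 1/1.09·[0.4000·0.0000 + 0.6000·3.2875] = 1.8096
Node 0 (S = 85): V_0 = 1/1.09·[0.4000·0.0000 + 0.6000·1.8096] = 0.9961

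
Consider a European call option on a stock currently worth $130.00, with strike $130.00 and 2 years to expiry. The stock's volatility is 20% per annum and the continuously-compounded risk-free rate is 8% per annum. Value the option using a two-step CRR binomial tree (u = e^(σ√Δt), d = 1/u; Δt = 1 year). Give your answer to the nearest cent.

$23.52

CRR parameters: u = e^(σ√Δt) = e^(0.2·√1) = 1.2214, d = 1/u = 0.8187
Per-period rate: rΔt = 0.08·1 = 0.08, so R = e^0.08 = 1.0833
Risk-neutral probability p = (e^0.08 − 0.8187)/(1.2214 − 0.8187) = 0.2646/0.4027 = 0.6570
Terminal stock prices: S_uu = 193.9, S_ud = 130, S_dd = 87.14
Terminal payoffs (S − K): max(63.94, 0) = 63.94, max(0, 0) = 0, max(-42.86, 0) = 0
Node u (S = 158.8): V_u = e^(−0.08)·[0.6570·63.9372 + 0.3430·0.0000] = 38.7772
Node d (S = 106.4): V_d = e^(−0.08)·[0.6570·0.0000 + 0.3430·0.0000] = 0.0000
Node 0 (S = 130): V_0 = e^(−0.08)·[0.6570·38.7772 + 0.3430·0.0000] = 23.5180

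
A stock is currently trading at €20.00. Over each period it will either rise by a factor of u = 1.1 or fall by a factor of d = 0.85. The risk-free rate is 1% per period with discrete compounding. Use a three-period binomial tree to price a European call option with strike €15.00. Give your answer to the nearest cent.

€5.56

Risk-neutral probability p = (1 + 0.01 − 0.85)/(1.1 − 0.85) = 0.1600/0.2500 = 0.6400
Terminal stock prices: S_uuu = 26.62, S_uud = 20.57, S_udd = 15.89, S_ddd = 12.28
Terminal payoffs (S − K): max(11.62, 0) = 11.62, max(5.57, 0) = 5.57, max(0.895, 0) = 0.895, max(-2.718, 0) = 0
Node uu (S = 24.2): V_uu = 1/1.01·[0.6400·11.6200 + 0.3600·5.5700] = 9.3485
Node ud (S = 18.7): V_ud = 1/1.01·[0.6400·5.5700 + 0.3600·0.8950] = 3.8485
Node dd (S = 14.45): V_dd = 1/1.01·[0.6400·0.8950 + 0.3600·0.0000] = 0.5671
Node u (S = 22): V_u = 1/1.01·[0.6400·9.3485 + 0.3600·3.8485] = 7.2956
Node d (S = 17): V_d = 1/1.01·[0.6400·3.8485 + 0.3600·0.5671] = 2.6408
Node 0 (S = 20): V_0 = 1/1.01·[0.6400·7.2956 + 0.3600·2.6408] = 5.5642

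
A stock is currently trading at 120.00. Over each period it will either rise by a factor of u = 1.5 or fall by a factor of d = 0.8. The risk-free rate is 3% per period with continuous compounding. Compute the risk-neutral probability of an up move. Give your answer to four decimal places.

p = 0.3292

Risk-neutral probability p = (e^0.03 − 0.8)/(1.5 − 0.8) = 0.2305/0.7000 = 0.3292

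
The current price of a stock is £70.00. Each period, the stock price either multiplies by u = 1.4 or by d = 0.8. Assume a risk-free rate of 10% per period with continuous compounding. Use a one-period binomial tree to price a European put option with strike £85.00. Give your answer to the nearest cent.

£12.89

Risk-neutral probability p = (e^0.1 − 0.8)/(1.4 − 0.8) = 0.3052/0.6000 = 0.5086
Terminal stock prices: S_u = 98, S_d = 56
Terminal payoffs (K − S): max(-13, 0) = 0, max(29, 0) = 29
Node 0 (S = 70): V_0 = e^(−0.1)·[0.5086·0.0000 + 0.4914·29.0000] = 12.8940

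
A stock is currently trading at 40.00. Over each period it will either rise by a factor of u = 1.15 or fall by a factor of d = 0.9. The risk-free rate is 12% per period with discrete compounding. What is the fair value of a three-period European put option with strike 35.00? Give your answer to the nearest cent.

0.01

Risk-neutral probability p = (1 + 0.12 − 0.9)/(1.15 − 0.9) = 0.2200/0.2500 = 0.8800
Terminal stock prices: S_uuu = 60.83, S_uud = 47.61, S_udd = 37.26, S_ddd = 29.16
Terminal payoffs (K − S): max(-25.83, 0) = 0, max(-12.61, 0) = 0, max(-2.26, 0) = 0, max(5.84, 0) = 5.84
Node uu (S = 52.9): V_uu = 1/1.12·[0.8800·0.0000 + 0.1200·0.0000] = 0.0000
Node ud (S = 41.4): V_ud = 1/1.12·[0.8800·0.0000 + 0.1200·0.0000] = 0.0000
Node dd (S = 32.4): V_dd = 1/1.12·[0.8800·0.0000 + 0.1200·5.8400] = 0.6257
Node u (S = 46): V_u = 1/1.12·[0.8800·0.0000 + 0.1200·0.0000] = 0.0000
Node d (S = 36): V_d = 1/1.12·[0.8800·0.0000 + 0.1200·0.6257] = 0.0670
Node 0 (S = 40): V_0 = 1/1.12·[0.8800·0.0000 + 0.1200·0.0670] = 0.0072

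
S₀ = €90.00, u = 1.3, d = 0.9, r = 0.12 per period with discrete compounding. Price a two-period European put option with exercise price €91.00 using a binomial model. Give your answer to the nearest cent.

Risk-neutral probability p = (1 + 0.12 − 0.9)/(1.3 − 0.9) = 0.2200/0.4000 = 0.5500
Terminal stock prices: S_uu = 152.1, S_ud = 105.3, S_dd = 72.9
Terminal payoffs (K − S): max(-61.1, 0) = 0, max(-14.3, 0) = 0, max(18.1, 0) = 18.1
Node u (S = 117): V_u = 1/1.12·[0.5500·0.0000 + 0.4500·0.0000] = 0.0000
Node d (S = 81): V_d = 1/1.12·[0.5500·0.0000 + 0.4500·18.1000] = 7.2723
Node 0 (S = 90): V_0 = 1/1.12·[0.5500·0.0000 + 0.4500·7.2723] = 2.9219

€2.92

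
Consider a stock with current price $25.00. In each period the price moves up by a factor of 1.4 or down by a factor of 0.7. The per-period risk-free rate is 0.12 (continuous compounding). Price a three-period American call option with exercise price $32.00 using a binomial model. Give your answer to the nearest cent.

$6.52

Risk-neutral probability p = (e^0.12 − 0.7)/(1.4 − 0.7) = 0.4275/0.7000 = 0.6107
Terminal stock prices: S_uuu = 68.6, S_uud = 34.3, S_udd = 17.15, S_ddd = 8.575
Terminal payoffs (S − K): max(36.6, 0) = 36.6, max(2.3, 0) = 2.3, max(-14.85, 0) = 0, max(-23.43, 0) = 0
Node uu (S = 49): continuation = e^(−0.12)·[0.6107·36.6000 + 0.3893·2.3000] = 20.6185; exercise value = 17.0000 ≤ continuation, so V_uu = 20.6185
Node ud (S = 24.5): continuation = e^(−0.12)·[0.6107·2.3000 + 0.3893·0.0000] = 1.2458; exercise value = 0.0000 ≤ continuation, so V_ud = 1.2458
Node dd (S = 12.25): continuation = e^(−0.12)·[0.6107·0.0000 + 0.3893·0.0000] = 0.0000; exercise value = 0.0000 ≤ continuation, so V_dd = 0.0000
Node u (S = 35): continuation = e^(−0.12)·[0.6107·20.6185 + 0.3893·1.2458] = 11.5982; exercise value = 3.0000 ≤ continuation, so V_u = 11.5982
Node d (S = 17.5): continuation = e^(−0.12)·[0.6107·1.2458 + 0.3893·0.0000] = 0.6748; exercise value = 0.0000 ≤ continuation, so V_d = 0.6748
Node 0 (S = 25): continuation = e^(−0.12)·[0.6107·11.5982 + 0.3893·0.6748] = 6.5152; exercise value = 0.0000 ≤ continuation, so V_0 = 6.5152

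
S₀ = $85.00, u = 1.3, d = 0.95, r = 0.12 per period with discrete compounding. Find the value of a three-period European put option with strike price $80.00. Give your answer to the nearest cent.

Risk-neutral probability p = (1 + 0.12 − 0.95)/(1.3 − 0.95) = 0.1700/0.3500 = 0.4857
Terminal stock prices: S_uuu = 186.7, S_uud = 136.5, S_udd = 99.73, S_ddd = 72.88
Terminal payoffs (K − S): max(-106.7, 0) = 0, max(-56.47, 0) = 0, max(-19.73, 0) = 0, max(7.123, 0) = 7.123
Node uu (S = 143.7): V_uu = 1/1.12·[0.4857·0.0000 + 0.5143·0.0000] = 0.0000
Node ud (S = 105): V_ud = 1/1.12·[0.4857·0.0000 + 0.5143·0.0000] = 0.0000
Node dd (S = 76.71): V_dd = 1/1.12·[0.4857·0.0000 + 0.5143·7.1231] = 3.2708
Node u (S = 110.5): V_u = 1/1.12·[0.4857·0.0000 + 0.5143·0.0000] = 0.0000
Node d (S = 80.75): V_d = 1/1.12·[0.4857·0.0000 + 0.5143·3.2708] = 1.5019
Node 0 (S = 85): V_0 = 1/1.12·[0.4857·0.0000 + 0.5143·1.5019] = 0.6897

$0.69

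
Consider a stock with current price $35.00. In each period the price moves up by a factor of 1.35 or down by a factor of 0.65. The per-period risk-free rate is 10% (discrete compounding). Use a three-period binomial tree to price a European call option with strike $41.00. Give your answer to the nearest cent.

$9.16

Risk-neutral probability p = (1 + 0.1 − 0.65)/(1.35 − 0.65) = 0.4500/0.7000 = 0.6429
Terminal stock prices: S_uuu = 86.11, S_uud = 41.46, S_udd = 19.96, S_ddd = 9.612
Terminal payoffs (S − K): max(45.11, 0) = 45.11, max(0.4619, 0) = 0.4619, max(-21.04, 0) = 0, max(-31.39, 0) = 0
Node uu (S = 63.79): V_uu = 1/1.1·[0.6429·45.1131 + 0.3571·0.4619] = 26.5148
Node ud (S = 30.71): V_ud = 1/1.1·[0.6429·0.4619 + 0.3571·0.0000] = 0.2699
Node dd (S = 14.79): V_dd = 1/1.1·[0.6429·0.0000 + 0.3571·0.0000] = 0.0000
Node u (S = 47.25): V_u = 1/1.1·[0.6429·26.5148 + 0.3571·0.2699] = 15.5833
Node d (S = 22.75): V_d = 1/1.1·[0.6429·0.2699 + 0.3571·0.0000] = 0.1577
Node 0 (S = 35): V_0 = 1/1.1·[0.6429·15.5833 + 0.3571·0.1577] = 9.1583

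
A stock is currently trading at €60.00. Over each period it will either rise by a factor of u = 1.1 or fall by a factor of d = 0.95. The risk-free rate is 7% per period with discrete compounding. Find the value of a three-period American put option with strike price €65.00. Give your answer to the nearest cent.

Risk-neutral probability p = (1 + 0.07 − 0.95)/(1.1 − 0.95) = 0.1200/0.1500 = 0.8000
Terminal stock prices: S_uuu = 79.86, S_uud = 68.97, S_udd = 59.56, S_ddd = 51.44
Terminal payoffs (K − S): max(-14.86, 0) = 0, max(-3.97, 0) = 0, max(5.435, 0) = 5.435, max(13.56, 0) = 13.56
Node uu (S = 72.6): continuation = 1/1.07·[0.8000·0.0000 + 0.2000·0.0000] = 0.0000; exercise value = 0.0000 ≤ continuation, so V_uu = 0.0000
Node ud (S = 62.7): continuation = 1/1.07·[0.8000·0.0000 + 0.2000·5.4350] = 1.0159; exercise value = 2.3000 > continuation, so V_ud = 2.3000 (exercise)
Node dd (S = 54.15): continuation = 1/1.07·[0.8000·5.4350 + 0.2000·13.5575] = 6.5977; exercise value = 10.8500 > continuation, so V_dd = 10.8500 (exercise)
Node u (S = 66): continuation = 1/1.07·[0.8000·0.0000 + 0.2000·2.3000] = 0.4299; exercise value = 0.0000 ≤ continuation, so V_u = 0.4299
Node d (S = 57): continuation = 1/1.07·[0.8000·2.3000 + 0.2000·10.8500] = 3.7477; exercise value = 8.0000 > continuation, so V_d = 8.0000 (exercise)
Node 0 (S = 60): continuation = 1/1.07·[0.8000·0.4299 + 0.2000·8.0000] = 1.8168; exercise value = 5.0000 > continuation, so V_0 = 5.0000 (exercise)

€5.00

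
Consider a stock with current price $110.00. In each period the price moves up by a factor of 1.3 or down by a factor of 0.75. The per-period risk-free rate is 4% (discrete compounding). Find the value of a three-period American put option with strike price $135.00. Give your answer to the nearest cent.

Risk-neutral probability p = (1 + 0.04 − 0.75)/(1.3 − 0.75) = 0.2900/0.5500 = 0.5273
Terminal stock prices: S_uuu = 241.7, S_uud = 139.4, S_udd = 80.44, S_ddd = 46.41
Terminal payoffs (K − S): max(-106.7, 0) = 0, max(-4.425, 0) = 0, max(54.56, 0) = 54.56, max(88.59, 0) = 88.59
Node uu (S = 185.9): continuation = 1/1.04·[0.5273·0.0000 + 0.4727·0.0000] = 0.0000; exercise value = 0.0000 ≤ continuation, so V_uu = 0.0000
Node ud (S = 107.2): continuation = 1/1.04·[0.5273·0.0000 + 0.4727·54.5625] = 24.8011; exercise value = 27.7500 > continuation, so V_ud = 27.7500 (exercise)
Node dd (S = 61.88): continuation = 1/1.04·[0.5273·54.5625 + 0.4727·88.5938] = 67.9327; exercise value = 73.1250 > continuation, so V_dd = 73.1250 (exercise)
Node u (S = 143): continuation = 1/1.04·[0.5273·0.0000 + 0.4727·27.7500] = 12.6136; exercise value = 0.0000 ≤ continuation, so V_u = 12.6136
Node d (S = 82.5): continuation = 1/1.04·[0.5273·27.7500 + 0.4727·73.1250] = 47.3077; exercise value = 52.5000 > continuation, so V_d = 52.5000 (exercise)
Node 0 (S = 110): continuation = 1/1.04·[0.5273·12.6136 + 0.4727·52.5000] = 30.2587; exercise value = 25.0000 ≤ continuation, so V_0 = 30.2587

$30.26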